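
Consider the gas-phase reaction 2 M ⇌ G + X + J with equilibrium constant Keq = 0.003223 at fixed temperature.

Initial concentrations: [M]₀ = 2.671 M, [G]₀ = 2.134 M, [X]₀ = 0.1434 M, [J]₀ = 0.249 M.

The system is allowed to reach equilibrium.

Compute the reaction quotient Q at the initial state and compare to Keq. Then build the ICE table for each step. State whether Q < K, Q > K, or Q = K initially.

Q₀ = 0.01068; Q > K (proceeds reverse)

Q₀ = 0.01068 vs Keq = 0.003223 ⇒ Q>K, reverse
Step 1:
                    M           G           X           J
  init          2.671       2.134      0.1434       0.249
  Δ            0.1459    -0.07293    -0.07293    -0.07293
  eq            2.817       2.061     0.07047      0.1761
  solve Keq expr → x = -0.07293; check Q = 0.003223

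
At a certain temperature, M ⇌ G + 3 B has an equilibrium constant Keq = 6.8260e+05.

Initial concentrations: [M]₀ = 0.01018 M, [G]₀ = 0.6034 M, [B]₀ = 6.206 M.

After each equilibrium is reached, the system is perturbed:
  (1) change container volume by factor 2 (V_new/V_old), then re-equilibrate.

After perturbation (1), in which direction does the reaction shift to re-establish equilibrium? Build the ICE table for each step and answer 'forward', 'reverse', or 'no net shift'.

Direction: forward

Q₀ = 1.4167e+04 vs Keq = 6.8260e+05 ⇒ Q<K, forward
Step 1:
                  M         G         B
  I         0.01018    0.6034     6.206
  C       -0.009962  0.009962   0.02989
  E       2.1789e-04    0.6134     6.236
  solve Keq expr → x = 0.009962; check Q = 6.8260e+05
Then change container volume by factor 2 (V_new/V_old).
Step 2:
                  M         G         B
  I       1.0895e-04    0.3067     3.118
  C       -9.5321e-05 9.5321e-05 2.8596e-04
  E       1.3626e-05    0.3068     3.118
  solve Keq expr → x = 9.5321e-05; check Q = 6.8260e+05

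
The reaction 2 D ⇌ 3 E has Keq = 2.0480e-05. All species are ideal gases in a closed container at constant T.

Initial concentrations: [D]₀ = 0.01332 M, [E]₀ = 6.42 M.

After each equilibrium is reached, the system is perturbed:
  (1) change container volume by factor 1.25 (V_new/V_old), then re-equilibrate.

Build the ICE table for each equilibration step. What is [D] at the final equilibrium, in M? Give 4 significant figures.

[D]_eq = 3.393 M

Q₀ = 1.4914e+06 vs Keq = 2.0480e-05 ⇒ Q>K, reverse
Step 1:
                  D         E
  init      0.01332      6.42
  Δ           4.232    -6.348
  eq          4.245   0.07173
  solve Keq expr → x = -2.116; check Q = 2.0480e-05
Then change container volume by factor 1.25 (V_new/V_old).
Step 2:
                  D         E
  init        3.396   0.05739
  Δ       -0.002931  0.004396
  eq          3.393   0.06178
  solve Keq expr → x = 0.001465; check Q = 2.0480e-05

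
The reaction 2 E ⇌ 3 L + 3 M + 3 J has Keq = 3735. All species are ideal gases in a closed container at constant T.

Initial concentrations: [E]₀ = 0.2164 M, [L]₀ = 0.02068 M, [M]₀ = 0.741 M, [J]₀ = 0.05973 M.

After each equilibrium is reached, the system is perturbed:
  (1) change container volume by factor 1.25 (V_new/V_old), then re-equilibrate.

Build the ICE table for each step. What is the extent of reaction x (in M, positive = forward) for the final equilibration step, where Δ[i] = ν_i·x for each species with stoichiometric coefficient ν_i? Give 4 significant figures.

x = 1.8525e-04 M

Q₀ = 1.6375e-08 vs Keq = 3735 ⇒ Q<K, forward
Step 1:
                    E           L           M           J
  init         0.2164     0.02068       0.741     0.05973
  Δ           -0.2155      0.3233      0.3233      0.3233
  eq       8.5930e-04       0.344       1.064       0.383
  solve Keq expr → x = 0.1078; check Q = 3735
Then change container volume by factor 1.25 (V_new/V_old).
Step 2:
                    E           L           M           J
  init     6.8744e-04      0.2752      0.8514      0.3064
  Δ       -3.7051e-04  5.5576e-04  5.5576e-04  5.5576e-04
  eq       3.1694e-04      0.2757       0.852       0.307
  solve Keq expr → x = 1.8525e-04; check Q = 3735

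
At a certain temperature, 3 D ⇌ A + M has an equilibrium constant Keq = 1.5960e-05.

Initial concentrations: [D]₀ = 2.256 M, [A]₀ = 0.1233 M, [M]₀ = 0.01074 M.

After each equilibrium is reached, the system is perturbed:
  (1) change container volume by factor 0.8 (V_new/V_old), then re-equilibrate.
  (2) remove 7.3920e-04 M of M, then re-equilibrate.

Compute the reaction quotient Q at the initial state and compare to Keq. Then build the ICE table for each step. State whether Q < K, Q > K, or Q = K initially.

Q₀ = 1.1533e-04; Q > K (proceeds reverse)

Q₀ = 1.1533e-04 vs Keq = 1.5960e-05 ⇒ Q>K, reverse
Step 1:
                   D          A          M
  init         2.256     0.1233    0.01074
  Δ          0.02723  -0.009077  -0.009077
  eq           2.283     0.1142   0.001663
  solve Keq expr → x = -0.009077; check Q = 1.5960e-05
Then change container volume by factor 0.8 (V_new/V_old).
Step 2:
                   D          A          M
  init         2.854     0.1428   0.002079
  Δ        -0.001519 5.0641e-04 5.0641e-04
  eq           2.853     0.1433   0.002585
  solve Keq expr → x = 5.0641e-04; check Q = 1.5960e-05
Then remove 7.3920e-04 M of M.
Step 3:
                   D          A          M
  init         2.853     0.1433   0.001846
  Δ        -0.002161 7.2042e-04 7.2042e-04
  eq            2.85      0.144   0.002567
  solve Keq expr → x = 7.2042e-04; check Q = 1.5960e-05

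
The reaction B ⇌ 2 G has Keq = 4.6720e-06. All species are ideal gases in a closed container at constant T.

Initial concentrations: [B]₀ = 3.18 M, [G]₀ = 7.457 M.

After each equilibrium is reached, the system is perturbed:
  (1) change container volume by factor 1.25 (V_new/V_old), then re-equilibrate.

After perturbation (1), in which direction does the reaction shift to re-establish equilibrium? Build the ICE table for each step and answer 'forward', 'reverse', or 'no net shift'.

Q₀ = 17.49 vs Keq = 4.6720e-06 ⇒ Q>K, reverse
Step 1:
                  B         G
  Initial      3.18     7.457
  Change      3.726    -7.451
  Equil       6.906   0.00568
  solve Keq expr → x = -3.726; check Q = 4.6720e-06
Then change container volume by factor 1.25 (V_new/V_old).
Step 2:
                  B         G
  Initial     5.525  0.004544
  Change  -2.6812e-04 5.3623e-04
  Equil       5.524   0.00508
  solve Keq expr → x = 2.6812e-04; check Q = 4.6720e-06

Direction: forward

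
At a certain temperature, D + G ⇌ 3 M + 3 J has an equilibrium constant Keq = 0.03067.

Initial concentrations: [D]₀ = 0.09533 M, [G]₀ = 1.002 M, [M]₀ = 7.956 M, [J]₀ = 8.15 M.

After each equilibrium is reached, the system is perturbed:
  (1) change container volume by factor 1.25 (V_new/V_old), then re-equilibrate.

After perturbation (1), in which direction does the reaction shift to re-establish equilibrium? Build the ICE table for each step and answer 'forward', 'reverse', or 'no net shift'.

Direction: forward

Q₀ = 2.8540e+06 vs Keq = 0.03067 ⇒ Q>K, reverse
Step 1:
                   D          G          M          J
  init       0.09533      1.002      7.956       8.15
  Δ            2.416      2.416     -7.247     -7.247
  eq           2.511      3.418     0.7094     0.9034
  solve Keq expr → x = -2.416; check Q = 0.03067
Then change container volume by factor 1.25 (V_new/V_old).
Step 2:
                   D          G          M          J
  init         2.009      2.734     0.5675     0.7227
  Δ         -0.03286   -0.03286    0.09857    0.09857
  eq           1.976      2.701     0.6661     0.8213
  solve Keq expr → x = 0.03286; check Q = 0.03067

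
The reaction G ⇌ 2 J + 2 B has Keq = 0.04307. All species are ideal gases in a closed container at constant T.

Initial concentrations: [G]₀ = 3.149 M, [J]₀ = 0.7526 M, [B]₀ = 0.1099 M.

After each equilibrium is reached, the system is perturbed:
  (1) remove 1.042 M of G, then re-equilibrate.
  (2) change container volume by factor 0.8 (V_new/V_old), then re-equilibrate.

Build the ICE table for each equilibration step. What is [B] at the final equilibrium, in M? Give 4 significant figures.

[B]_eq = 0.3004 M

Q₀ = 0.002172 vs Keq = 0.04307 ⇒ Q<K, forward
Step 1:
                   G          J          B
  Initial      3.149     0.7526     0.1099
  Change      -0.125       0.25       0.25
  Equil        3.024      1.003     0.3599
  solve Keq expr → x = 0.125; check Q = 0.04307
Then remove 1.042 M of G.
Step 2:
                   G          J          B
  Initial      1.982      1.003     0.3599
  Change     0.02548   -0.05097   -0.05097
  Equil        2.007     0.9517      0.309
  solve Keq expr → x = -0.02548; check Q = 0.04307
Then change container volume by factor 0.8 (V_new/V_old).
Step 3:
                   G          J          B
  Initial      2.509       1.19     0.3862
  Change     0.04292   -0.08584   -0.08584
  Equil        2.552      1.104     0.3004
  solve Keq expr → x = -0.04292; check Q = 0.04307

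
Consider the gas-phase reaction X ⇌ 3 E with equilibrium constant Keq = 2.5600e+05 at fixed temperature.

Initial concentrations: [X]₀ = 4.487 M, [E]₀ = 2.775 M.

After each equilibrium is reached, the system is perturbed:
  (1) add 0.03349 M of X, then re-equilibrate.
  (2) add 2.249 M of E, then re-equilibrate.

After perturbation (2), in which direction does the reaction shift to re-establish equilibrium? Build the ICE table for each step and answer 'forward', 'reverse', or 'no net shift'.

Direction: reverse

Q₀ = 4.762 vs Keq = 2.5600e+05 ⇒ Q<K, forward
Step 1:
                  X         E
  I           4.487     2.775
  C           -4.47     13.41
  E         0.01657     16.19
  solve Keq expr → x = 4.47; check Q = 2.5600e+05
Then add 0.03349 M of X.
Step 2:
                  X         E
  I         0.05006     16.19
  C        -0.03318   0.09955
  E         0.01687     16.29
  solve Keq expr → x = 0.03318; check Q = 2.5600e+05
Then add 2.249 M of E.
Step 3:
                  X         E
  I         0.01687     18.53
  C        0.007905  -0.02371
  E         0.02478     18.51
  solve Keq expr → x = -0.007905; check Q = 2.5600e+05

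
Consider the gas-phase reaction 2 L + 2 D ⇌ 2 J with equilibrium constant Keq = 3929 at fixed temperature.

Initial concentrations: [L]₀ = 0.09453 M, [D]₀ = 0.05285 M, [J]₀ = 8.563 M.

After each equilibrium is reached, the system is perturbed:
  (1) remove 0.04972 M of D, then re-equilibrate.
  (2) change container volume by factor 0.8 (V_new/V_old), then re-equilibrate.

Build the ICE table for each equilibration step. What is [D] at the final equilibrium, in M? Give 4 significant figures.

[D]_eq = 0.3533 M

Q₀ = 2.9378e+06 vs Keq = 3929 ⇒ Q>K, reverse
Step 1:
                   L          D          J
  Initial    0.09453    0.05285      8.563
  Change      0.2902     0.2902    -0.2902
  Equil       0.3847      0.343      8.273
  solve Keq expr → x = -0.1451; check Q = 3929
Then remove 0.04972 M of D.
Step 2:
                   L          D          J
  Initial     0.3847     0.2933      8.273
  Change     0.02655    0.02655   -0.02655
  Equil       0.4113     0.3199      8.246
  solve Keq expr → x = -0.01327; check Q = 3929
Then change container volume by factor 0.8 (V_new/V_old).
Step 3:
                   L          D          J
  Initial     0.5141     0.3998      10.31
  Change    -0.04654   -0.04654    0.04654
  Equil       0.4676     0.3533      10.35
  solve Keq expr → x = 0.02327; check Q = 3929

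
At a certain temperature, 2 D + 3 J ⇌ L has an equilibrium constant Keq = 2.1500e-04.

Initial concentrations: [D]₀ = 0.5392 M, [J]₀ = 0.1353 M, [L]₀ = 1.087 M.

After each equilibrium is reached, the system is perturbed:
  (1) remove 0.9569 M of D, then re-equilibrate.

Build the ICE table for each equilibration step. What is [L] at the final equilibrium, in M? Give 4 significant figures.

[L]_eq = 0.02315 M

Q₀ = 1510 vs Keq = 2.1500e-04 ⇒ Q>K, reverse
Step 1:
                  D         J         L
  init       0.5392    0.1353     1.087
  Δ           2.074      3.11    -1.037
  eq          2.613     3.246   0.05019
  solve Keq expr → x = -1.037; check Q = 2.1500e-04
Then remove 0.9569 M of D.
Step 2:
                  D         J         L
  init        1.656     3.246   0.05019
  Δ         0.05408   0.08112  -0.02704
  eq           1.71     3.327   0.02315
  solve Keq expr → x = -0.02704; check Q = 2.1500e-04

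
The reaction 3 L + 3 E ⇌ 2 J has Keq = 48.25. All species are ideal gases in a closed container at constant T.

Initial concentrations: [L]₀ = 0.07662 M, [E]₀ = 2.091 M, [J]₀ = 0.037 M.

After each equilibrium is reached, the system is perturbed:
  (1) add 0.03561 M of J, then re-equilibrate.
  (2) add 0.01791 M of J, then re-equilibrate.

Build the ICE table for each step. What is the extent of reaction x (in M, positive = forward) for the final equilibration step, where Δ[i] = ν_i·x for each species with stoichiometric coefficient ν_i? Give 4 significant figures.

Q₀ = 0.3329 vs Keq = 48.25 ⇒ Q<K, forward
Step 1:
                    L           E           J
  init        0.07662       2.091       0.037
  Δ          -0.05319    -0.05319     0.03546
  eq          0.02343       2.038     0.07246
  solve Keq expr → x = 0.01773; check Q = 48.25
Then add 0.03561 M of J.
Step 2:
                    L           E           J
  init        0.02343       2.038      0.1081
  Δ          0.006269    0.006269    -0.00418
  eq           0.0297       2.044      0.1039
  solve Keq expr → x = -0.00209; check Q = 48.25
Then add 0.01791 M of J.
Step 3:
                    L           E           J
  init         0.0297       2.044      0.1218
  Δ          0.002922    0.002922   -0.001948
  eq          0.03262       2.047      0.1199
  solve Keq expr → x = -9.7407e-04; check Q = 48.25

x = -9.7407e-04 M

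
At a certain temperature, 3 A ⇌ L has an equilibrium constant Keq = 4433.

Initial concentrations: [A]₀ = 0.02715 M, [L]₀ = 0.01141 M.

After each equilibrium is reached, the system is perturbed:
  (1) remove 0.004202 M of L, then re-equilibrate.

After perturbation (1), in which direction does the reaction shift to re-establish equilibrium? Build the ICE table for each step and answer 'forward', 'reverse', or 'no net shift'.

Direction: forward

Q₀ = 570.1 vs Keq = 4433 ⇒ Q<K, forward
Step 1:
                   A          L
  Initial    0.02715    0.01141
  Change      -0.012      0.004
  Equil      0.01515    0.01541
  solve Keq expr → x = 0.004; check Q = 4433
Then remove 0.004202 M of L.
Step 2:
                   A          L
  Initial    0.01515    0.01121
  Change   -0.001346 4.4863e-04
  Equil       0.0138    0.01166
  solve Keq expr → x = 4.4863e-04; check Q = 4433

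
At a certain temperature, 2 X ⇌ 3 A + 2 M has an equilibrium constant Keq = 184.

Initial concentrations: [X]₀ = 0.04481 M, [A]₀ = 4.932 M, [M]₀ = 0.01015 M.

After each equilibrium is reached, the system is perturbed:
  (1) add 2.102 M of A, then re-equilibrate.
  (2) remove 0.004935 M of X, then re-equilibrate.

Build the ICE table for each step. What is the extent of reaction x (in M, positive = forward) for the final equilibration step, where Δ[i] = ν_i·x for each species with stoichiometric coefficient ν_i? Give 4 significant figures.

x = -0.001032 M

Q₀ = 6.155 vs Keq = 184 ⇒ Q<K, forward
Step 1:
                   X          A          M
  init       0.04481      4.932    0.01015
  Δ         -0.02013     0.0302    0.02013
  eq         0.02468      4.962    0.03028
  solve Keq expr → x = 0.01007; check Q = 184
Then add 2.102 M of A.
Step 2:
                   X          A          M
  init       0.02468      7.064    0.03028
  Δ           0.0072    -0.0108    -0.0072
  eq         0.03188      7.053    0.02308
  solve Keq expr → x = -0.0036; check Q = 184
Then remove 0.004935 M of X.
Step 3:
                   X          A          M
  init       0.02694      7.053    0.02308
  Δ         0.002065  -0.003097  -0.002065
  eq         0.02901       7.05    0.02102
  solve Keq expr → x = -0.001032; check Q = 184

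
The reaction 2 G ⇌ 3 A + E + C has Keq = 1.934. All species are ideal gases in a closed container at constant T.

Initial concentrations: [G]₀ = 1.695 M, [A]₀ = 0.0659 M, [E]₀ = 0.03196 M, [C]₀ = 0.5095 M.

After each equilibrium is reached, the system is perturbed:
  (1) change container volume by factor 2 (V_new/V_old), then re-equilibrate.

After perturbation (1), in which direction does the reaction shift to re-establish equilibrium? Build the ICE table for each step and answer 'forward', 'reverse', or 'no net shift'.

Direction: forward

Q₀ = 1.6221e-06 vs Keq = 1.934 ⇒ Q<K, forward
Step 1:
                  G         A         E         C
  init        1.695    0.0659   0.03196    0.5095
  Δ         -0.8902     1.335    0.4451    0.4451
  eq         0.8048     1.401    0.4771    0.9546
  solve Keq expr → x = 0.4451; check Q = 1.934
Then change container volume by factor 2 (V_new/V_old).
Step 2:
                  G         A         E         C
  init       0.4024    0.7006    0.2385    0.4773
  Δ         -0.1429    0.2143   0.07144   0.07144
  eq         0.2595    0.9149      0.31    0.5487
  solve Keq expr → x = 0.07144; check Q = 1.934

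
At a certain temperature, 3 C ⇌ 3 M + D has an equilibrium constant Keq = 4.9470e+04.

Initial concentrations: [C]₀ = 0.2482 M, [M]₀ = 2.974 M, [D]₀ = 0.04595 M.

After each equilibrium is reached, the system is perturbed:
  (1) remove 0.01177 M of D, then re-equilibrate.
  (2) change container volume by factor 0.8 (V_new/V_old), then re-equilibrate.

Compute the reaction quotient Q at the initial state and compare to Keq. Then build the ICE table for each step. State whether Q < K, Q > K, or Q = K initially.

Q₀ = 79.05; Q < K (proceeds forward)

Q₀ = 79.05 vs Keq = 4.9470e+04 ⇒ Q<K, forward
Step 1:
                  C         M         D
  Initial    0.2482     2.974   0.04595
  Change    -0.2061    0.2061   0.06871
  Equil     0.04208      3.18    0.1147
  solve Keq expr → x = 0.06871; check Q = 4.9470e+04
Then remove 0.01177 M of D.
Step 2:
                  C         M         D
  Initial   0.04208      3.18    0.1029
  Change  -0.001412  0.001412 4.7083e-04
  Equil     0.04067     3.182    0.1034
  solve Keq expr → x = 4.7083e-04; check Q = 4.9470e+04
Then change container volume by factor 0.8 (V_new/V_old).
Step 3:
                  C         M         D
  Initial   0.05084     3.977    0.1292
  Change     0.0037   -0.0037 -0.001233
  Equil     0.05454     3.973     0.128
  solve Keq expr → x = -0.001233; check Q = 4.9470e+04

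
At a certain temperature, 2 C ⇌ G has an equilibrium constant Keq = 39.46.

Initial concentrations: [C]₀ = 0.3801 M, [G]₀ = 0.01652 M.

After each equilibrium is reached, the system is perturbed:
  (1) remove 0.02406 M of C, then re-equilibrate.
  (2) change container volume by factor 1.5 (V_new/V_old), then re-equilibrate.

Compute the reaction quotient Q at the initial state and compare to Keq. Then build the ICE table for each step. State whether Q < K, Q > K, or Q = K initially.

Q₀ = 0.1143 vs Keq = 39.46 ⇒ Q<K, forward
Step 1:
                    C           G
  I            0.3801     0.01652
  C           -0.3138      0.1569
  E           0.06629      0.1734
  solve Keq expr → x = 0.1569; check Q = 39.46
Then remove 0.02406 M of C.
Step 2:
                    C           G
  I           0.04223      0.1734
  C           0.02193    -0.01096
  E           0.06416      0.1625
  solve Keq expr → x = -0.01096; check Q = 39.46
Then change container volume by factor 1.5 (V_new/V_old).
Step 3:
                    C           G
  I           0.04278      0.1083
  C          0.008567   -0.004284
  E           0.05134       0.104
  solve Keq expr → x = -0.004284; check Q = 39.46

Q₀ = 0.1143; Q < K (proceeds forward)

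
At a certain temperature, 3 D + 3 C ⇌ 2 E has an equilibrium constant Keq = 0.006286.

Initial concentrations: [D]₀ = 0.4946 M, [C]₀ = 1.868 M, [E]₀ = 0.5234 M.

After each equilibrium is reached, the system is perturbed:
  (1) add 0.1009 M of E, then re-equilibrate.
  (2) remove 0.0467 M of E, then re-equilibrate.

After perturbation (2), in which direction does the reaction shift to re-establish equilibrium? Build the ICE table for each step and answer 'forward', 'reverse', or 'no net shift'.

Direction: forward

Q₀ = 0.3474 vs Keq = 0.006286 ⇒ Q>K, reverse
Step 1:
                    D           C           E
  init         0.4946       1.868      0.5234
  Δ            0.4228      0.4228     -0.2819
  eq           0.9174       2.291      0.2415
  solve Keq expr → x = -0.1409; check Q = 0.006286
Then add 0.1009 M of E.
Step 2:
                    D           C           E
  init         0.9174       2.291      0.3424
  Δ           0.08064     0.08064    -0.05376
  eq            0.998       2.371      0.2887
  solve Keq expr → x = -0.02688; check Q = 0.006286
Then remove 0.0467 M of E.
Step 3:
                    D           C           E
  init          0.998       2.371       0.242
  Δ          -0.03682    -0.03682     0.02454
  eq           0.9612       2.335      0.2665
  solve Keq expr → x = 0.01227; check Q = 0.006286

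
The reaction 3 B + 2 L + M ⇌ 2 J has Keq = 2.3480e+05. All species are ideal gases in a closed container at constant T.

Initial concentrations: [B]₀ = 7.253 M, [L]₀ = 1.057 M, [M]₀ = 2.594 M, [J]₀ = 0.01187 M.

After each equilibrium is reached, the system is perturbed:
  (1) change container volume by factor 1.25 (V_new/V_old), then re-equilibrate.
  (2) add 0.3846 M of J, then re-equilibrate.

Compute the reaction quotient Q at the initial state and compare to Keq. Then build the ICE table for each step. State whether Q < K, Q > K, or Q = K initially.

Q₀ = 1.2742e-07; Q < K (proceeds forward)

Q₀ = 1.2742e-07 vs Keq = 2.3480e+05 ⇒ Q<K, forward
Step 1:
                  B         L         M         J
  init        7.253     1.057     2.594   0.01187
  Δ          -1.585    -1.057   -0.5284     1.057
  eq          5.668 1.1374e-04     2.066     1.069
  solve Keq expr → x = 0.5284; check Q = 2.3480e+05
Then change container volume by factor 1.25 (V_new/V_old).
Step 2:
                  B         L         M         J
  init        4.534 9.0990e-05     1.652     0.855
  Δ       7.6753e-05 5.1169e-05 2.5584e-05 -5.1169e-05
  eq          4.534 1.4216e-04     1.652     0.855
  solve Keq expr → x = -2.5584e-05; check Q = 2.3480e+05
Then add 0.3846 M of J.
Step 3:
                  B         L         M         J
  init        4.534 1.4216e-04     1.652      1.24
  Δ       9.5896e-05 6.3931e-05 3.1965e-05 -6.3931e-05
  eq          4.534 2.0609e-04     1.653     1.239
  solve Keq expr → x = -3.1965e-05; check Q = 2.3480e+05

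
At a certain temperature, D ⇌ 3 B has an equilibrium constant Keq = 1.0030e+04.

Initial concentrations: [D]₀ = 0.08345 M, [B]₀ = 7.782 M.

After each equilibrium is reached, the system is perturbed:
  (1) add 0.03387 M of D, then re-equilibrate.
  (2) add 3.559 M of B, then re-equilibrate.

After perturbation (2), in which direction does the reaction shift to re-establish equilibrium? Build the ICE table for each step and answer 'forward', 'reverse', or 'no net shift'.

Direction: reverse

Q₀ = 5647 vs Keq = 1.0030e+04 ⇒ Q<K, forward
Step 1:
                    D           B
  Initial     0.08345       7.782
  Change     -0.03456      0.1037
  Equil       0.04889       7.886
  solve Keq expr → x = 0.03456; check Q = 1.0030e+04
Then add 0.03387 M of D.
Step 2:
                    D           B
  Initial     0.08276       7.886
  Change     -0.03206     0.09618
  Equil        0.0507       7.982
  solve Keq expr → x = 0.03206; check Q = 1.0030e+04
Then add 3.559 M of B.
Step 3:
                    D           B
  Initial      0.0507       11.54
  Change      0.09184     -0.2755
  Equil        0.1425       11.27
  solve Keq expr → x = -0.09184; check Q = 1.0030e+04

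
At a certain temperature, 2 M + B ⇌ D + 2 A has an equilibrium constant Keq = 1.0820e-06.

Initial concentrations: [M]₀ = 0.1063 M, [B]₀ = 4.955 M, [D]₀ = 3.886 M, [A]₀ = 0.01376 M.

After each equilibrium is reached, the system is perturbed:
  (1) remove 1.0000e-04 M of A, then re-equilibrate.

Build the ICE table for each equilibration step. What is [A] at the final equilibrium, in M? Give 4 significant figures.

Q₀ = 0.01314 vs Keq = 1.0820e-06 ⇒ Q>K, reverse
Step 1:
                  M         B         D         A
  init       0.1063     4.955     3.886   0.01376
  Δ         0.01362  0.006809 -0.006809  -0.01362
  eq         0.1199     4.962     3.879 1.4108e-04
  solve Keq expr → x = -0.006809; check Q = 1.0820e-06
Then remove 1.0000e-04 M of A.
Step 2:
                  M         B         D         A
  init       0.1199     4.962     3.879 4.1075e-05
  Δ       -9.9881e-05 -4.9940e-05 4.9940e-05 9.9881e-05
  eq         0.1198     4.962     3.879 1.4096e-04
  solve Keq expr → x = 4.9940e-05; check Q = 1.0820e-06

[A]_eq = 1.4096e-04 M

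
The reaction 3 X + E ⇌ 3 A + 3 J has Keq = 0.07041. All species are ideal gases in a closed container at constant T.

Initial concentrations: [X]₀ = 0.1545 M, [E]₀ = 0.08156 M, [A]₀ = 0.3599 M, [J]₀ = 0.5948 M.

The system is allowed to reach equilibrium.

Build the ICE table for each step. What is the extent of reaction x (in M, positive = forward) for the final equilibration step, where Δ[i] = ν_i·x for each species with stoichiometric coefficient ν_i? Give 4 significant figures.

x = -0.06102 M

Q₀ = 32.61 vs Keq = 0.07041 ⇒ Q>K, reverse
Step 1:
                    X           E           A           J
  Initial      0.1545     0.08156      0.3599      0.5948
  Change       0.1831     0.06102     -0.1831     -0.1831
  Equil        0.3376      0.1426      0.1768      0.4117
  solve Keq expr → x = -0.06102; check Q = 0.07041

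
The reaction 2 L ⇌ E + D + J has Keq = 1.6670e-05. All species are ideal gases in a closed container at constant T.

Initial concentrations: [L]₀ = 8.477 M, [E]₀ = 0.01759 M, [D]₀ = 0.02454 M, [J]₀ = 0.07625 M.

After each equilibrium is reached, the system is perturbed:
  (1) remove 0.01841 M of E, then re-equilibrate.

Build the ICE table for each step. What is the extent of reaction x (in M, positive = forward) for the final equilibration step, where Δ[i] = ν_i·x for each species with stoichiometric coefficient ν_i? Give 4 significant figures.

Q₀ = 4.5803e-07 vs Keq = 1.6670e-05 ⇒ Q<K, forward
Step 1:
                    L           E           D           J
  Initial       8.477     0.01759     0.02454     0.07625
  Change       -0.137      0.0685      0.0685      0.0685
  Equil          8.34     0.08609     0.09304      0.1448
  solve Keq expr → x = 0.0685; check Q = 1.6670e-05
Then remove 0.01841 M of E.
Step 2:
                    L           E           D           J
  Initial        8.34     0.06768     0.09304      0.1448
  Change     -0.01526    0.007628    0.007628    0.007628
  Equil         8.325     0.07531      0.1007      0.1524
  solve Keq expr → x = 0.007628; check Q = 1.6670e-05

x = 0.007628 M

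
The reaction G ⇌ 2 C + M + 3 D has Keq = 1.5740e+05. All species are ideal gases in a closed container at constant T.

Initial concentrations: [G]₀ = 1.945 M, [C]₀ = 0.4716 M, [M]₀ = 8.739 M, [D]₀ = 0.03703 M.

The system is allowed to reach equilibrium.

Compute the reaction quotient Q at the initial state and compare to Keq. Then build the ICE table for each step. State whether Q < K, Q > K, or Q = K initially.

Q₀ = 5.0740e-05 vs Keq = 1.5740e+05 ⇒ Q<K, forward
Step 1:
                    G           C           M           D
  I             1.945      0.4716       8.739     0.03703
  C            -1.777       3.555       1.777       5.332
  E            0.1676       4.026       10.52       5.369
  solve Keq expr → x = 1.777; check Q = 1.5740e+05

Q₀ = 5.0740e-05; Q < K (proceeds forward)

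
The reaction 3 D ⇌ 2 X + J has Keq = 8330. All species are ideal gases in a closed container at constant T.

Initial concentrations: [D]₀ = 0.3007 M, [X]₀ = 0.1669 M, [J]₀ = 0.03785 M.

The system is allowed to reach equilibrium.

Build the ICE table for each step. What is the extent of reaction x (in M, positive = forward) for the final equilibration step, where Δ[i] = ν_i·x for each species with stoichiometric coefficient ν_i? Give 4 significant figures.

x = 0.09599 M

Q₀ = 0.03878 vs Keq = 8330 ⇒ Q<K, forward
Step 1:
                    D           X           J
  init         0.3007      0.1669     0.03785
  Δ            -0.288       0.192     0.09599
  eq          0.01274      0.3589      0.1338
  solve Keq expr → x = 0.09599; check Q = 8330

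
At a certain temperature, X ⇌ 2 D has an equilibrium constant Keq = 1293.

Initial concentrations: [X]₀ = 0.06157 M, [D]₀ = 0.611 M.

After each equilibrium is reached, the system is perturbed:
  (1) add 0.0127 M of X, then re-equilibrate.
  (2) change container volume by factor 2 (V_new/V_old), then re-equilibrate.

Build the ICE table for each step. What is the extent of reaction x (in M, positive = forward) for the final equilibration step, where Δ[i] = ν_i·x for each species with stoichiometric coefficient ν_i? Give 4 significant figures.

x = 1.1115e-04 M

Q₀ = 6.063 vs Keq = 1293 ⇒ Q<K, forward
Step 1:
                    X           D
  init        0.06157       0.611
  Δ          -0.06115      0.1223
  eq       4.1589e-04      0.7333
  solve Keq expr → x = 0.06115; check Q = 1293
Then add 0.0127 M of X.
Step 2:
                    X           D
  init        0.01312      0.7333
  Δ          -0.01267     0.02534
  eq       4.4513e-04      0.7586
  solve Keq expr → x = 0.01267; check Q = 1293
Then change container volume by factor 2 (V_new/V_old).
Step 3:
                    X           D
  init     2.2256e-04      0.3793
  Δ       -1.1115e-04  2.2230e-04
  eq       1.1141e-04      0.3795
  solve Keq expr → x = 1.1115e-04; check Q = 1293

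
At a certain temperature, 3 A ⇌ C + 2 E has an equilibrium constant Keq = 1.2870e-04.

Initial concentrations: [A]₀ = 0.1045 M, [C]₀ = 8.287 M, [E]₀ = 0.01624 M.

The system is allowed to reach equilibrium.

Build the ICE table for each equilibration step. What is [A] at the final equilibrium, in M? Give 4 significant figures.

Q₀ = 1.915 vs Keq = 1.2870e-04 ⇒ Q>K, reverse
Step 1:
                   A          C          E
  I           0.1045      8.287    0.01624
  C          0.02409  -0.008029   -0.01606
  E           0.1286      8.279 1.8180e-04
  solve Keq expr → x = -0.008029; check Q = 1.2870e-04

[A]_eq = 0.1286 M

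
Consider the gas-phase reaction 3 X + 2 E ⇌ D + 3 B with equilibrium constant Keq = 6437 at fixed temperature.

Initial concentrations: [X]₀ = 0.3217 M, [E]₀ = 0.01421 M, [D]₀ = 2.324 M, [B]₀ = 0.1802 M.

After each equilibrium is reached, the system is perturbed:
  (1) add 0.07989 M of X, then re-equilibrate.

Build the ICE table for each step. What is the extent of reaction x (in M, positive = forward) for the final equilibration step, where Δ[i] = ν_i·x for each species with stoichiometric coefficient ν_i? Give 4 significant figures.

Q₀ = 2023 vs Keq = 6437 ⇒ Q<K, forward
Step 1:
                   X          E          D          B
  init        0.3217    0.01421      2.324     0.1802
  Δ        -0.008054  -0.005369   0.002685   0.008054
  eq          0.3136   0.008841      2.327     0.1883
  solve Keq expr → x = 0.002685; check Q = 6437
Then add 0.07989 M of X.
Step 2:
                   X          E          D          B
  init        0.3935   0.008841      2.327     0.1883
  Δ        -0.003435   -0.00229   0.001145   0.003435
  eq          0.3901    0.00655      2.328     0.1917
  solve Keq expr → x = 0.001145; check Q = 6437

x = 0.001145 M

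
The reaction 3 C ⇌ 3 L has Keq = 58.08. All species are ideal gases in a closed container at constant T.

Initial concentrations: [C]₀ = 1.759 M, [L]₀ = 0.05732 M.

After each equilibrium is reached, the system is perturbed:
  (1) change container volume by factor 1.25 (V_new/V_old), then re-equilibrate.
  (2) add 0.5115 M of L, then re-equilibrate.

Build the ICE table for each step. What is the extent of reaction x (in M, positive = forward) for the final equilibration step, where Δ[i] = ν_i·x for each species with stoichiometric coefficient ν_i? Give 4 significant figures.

x = -0.03499 M

Q₀ = 3.4604e-05 vs Keq = 58.08 ⇒ Q<K, forward
Step 1:
                   C          L
  init         1.759    0.05732
  Δ           -1.386      1.386
  eq          0.3728      1.444
  solve Keq expr → x = 0.4621; check Q = 58.08
Then change container volume by factor 1.25 (V_new/V_old).
Step 2:
                   C          L
  init        0.2982      1.155
  Δ                0          0
  eq          0.2982      1.155
  solve Keq expr → x = 0; check Q = 58.08
Then add 0.5115 M of L.
Step 3:
                   C          L
  init        0.2982      1.666
  Δ            0.105     -0.105
  eq          0.4032      1.561
  solve Keq expr → x = -0.03499; check Q = 58.08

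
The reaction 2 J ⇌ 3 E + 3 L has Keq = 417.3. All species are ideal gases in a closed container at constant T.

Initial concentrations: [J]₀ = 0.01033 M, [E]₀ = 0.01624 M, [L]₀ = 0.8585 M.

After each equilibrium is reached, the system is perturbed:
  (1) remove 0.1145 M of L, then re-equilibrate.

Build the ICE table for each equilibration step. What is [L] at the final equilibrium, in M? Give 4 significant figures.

[L]_eq = 0.7592 M

Q₀ = 0.0254 vs Keq = 417.3 ⇒ Q<K, forward
Step 1:
                    J           E           L
  Initial     0.01033     0.01624      0.8585
  Change     -0.01011     0.01516     0.01516
  Equil    2.2244e-04      0.0314      0.8737
  solve Keq expr → x = 0.005054; check Q = 417.3
Then remove 0.1145 M of L.
Step 2:
                    J           E           L
  Initial  2.2244e-04      0.0314      0.7592
  Change  -4.1702e-05  6.2553e-05  6.2553e-05
  Equil    1.8074e-04     0.03146      0.7592
  solve Keq expr → x = 2.0851e-05; check Q = 417.3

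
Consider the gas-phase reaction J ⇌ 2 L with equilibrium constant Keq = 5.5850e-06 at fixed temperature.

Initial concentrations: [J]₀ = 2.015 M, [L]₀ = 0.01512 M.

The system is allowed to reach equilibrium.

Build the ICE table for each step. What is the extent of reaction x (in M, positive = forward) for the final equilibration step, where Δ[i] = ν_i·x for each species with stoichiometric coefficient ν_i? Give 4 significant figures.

Q₀ = 1.1346e-04 vs Keq = 5.5850e-06 ⇒ Q>K, reverse
Step 1:
                    J           L
  init          2.015     0.01512
  Δ           0.00588    -0.01176
  eq            2.021     0.00336
  solve Keq expr → x = -0.00588; check Q = 5.5850e-06

x = -0.00588 M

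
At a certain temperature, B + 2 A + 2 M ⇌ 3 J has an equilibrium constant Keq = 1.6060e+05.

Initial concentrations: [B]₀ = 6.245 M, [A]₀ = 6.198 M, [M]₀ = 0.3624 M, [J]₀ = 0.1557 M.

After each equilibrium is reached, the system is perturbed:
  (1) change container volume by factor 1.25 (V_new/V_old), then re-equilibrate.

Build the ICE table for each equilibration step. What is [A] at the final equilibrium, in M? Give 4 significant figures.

[A]_eq = 4.669 M

Q₀ = 1.1980e-04 vs Keq = 1.6060e+05 ⇒ Q<K, forward
Step 1:
                  B         A         M         J
  I           6.245     6.198    0.3624    0.1557
  C         -0.1811   -0.3623   -0.3623    0.5434
  E           6.064     5.836 1.0151e-04    0.6991
  solve Keq expr → x = 0.1811; check Q = 1.6060e+05
Then change container volume by factor 1.25 (V_new/V_old).
Step 2:
                  B         A         M         J
  I           4.851     4.669 8.1209e-05    0.5593
  C       1.0147e-05 2.0293e-05 2.0293e-05 -3.0440e-05
  E           4.851     4.669 1.0150e-04    0.5593
  solve Keq expr → x = -1.0147e-05; check Q = 1.6060e+05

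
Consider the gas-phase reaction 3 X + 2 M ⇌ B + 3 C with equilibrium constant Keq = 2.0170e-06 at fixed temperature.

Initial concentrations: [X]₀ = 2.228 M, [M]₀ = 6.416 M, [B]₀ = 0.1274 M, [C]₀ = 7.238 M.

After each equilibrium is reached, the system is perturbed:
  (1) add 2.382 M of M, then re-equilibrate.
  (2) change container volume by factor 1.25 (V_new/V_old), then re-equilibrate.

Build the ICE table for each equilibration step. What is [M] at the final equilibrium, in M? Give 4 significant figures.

Q₀ = 0.1061 vs Keq = 2.0170e-06 ⇒ Q>K, reverse
Step 1:
                    X           M           B           C
  I             2.228       6.416      0.1274       7.238
  C            0.3822      0.2548     -0.1274     -0.3822
  E              2.61       6.671  4.9533e-06       6.856
  solve Keq expr → x = -0.1274; check Q = 2.0170e-06
Then add 2.382 M of M.
Step 2:
                    X           M           B           C
  I              2.61       9.053  4.9533e-06       6.856
  C       -1.2507e-05 -8.3377e-06  4.1688e-06  1.2507e-05
  E              2.61       9.053  9.1222e-06       6.856
  solve Keq expr → x = 4.1688e-06; check Q = 2.0170e-06
Then change container volume by factor 1.25 (V_new/V_old).
Step 3:
                    X           M           B           C
  I             2.088       7.242  7.2977e-06       5.485
  C        4.3785e-06  2.9190e-06 -1.4595e-06 -4.3785e-06
  E             2.088       7.242  5.8382e-06       5.485
  solve Keq expr → x = -1.4595e-06; check Q = 2.0170e-06

[M]_eq = 7.242 M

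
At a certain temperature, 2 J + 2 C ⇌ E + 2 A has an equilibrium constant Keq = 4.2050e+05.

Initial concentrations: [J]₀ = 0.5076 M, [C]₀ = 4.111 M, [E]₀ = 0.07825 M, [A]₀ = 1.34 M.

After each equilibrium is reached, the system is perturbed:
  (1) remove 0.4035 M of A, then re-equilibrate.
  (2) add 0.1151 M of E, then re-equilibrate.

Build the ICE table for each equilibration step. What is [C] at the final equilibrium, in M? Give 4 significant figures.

[C]_eq = 3.604 M

Q₀ = 0.03227 vs Keq = 4.2050e+05 ⇒ Q<K, forward
Step 1:
                  J         C         E         A
  I          0.5076     4.111   0.07825      1.34
  C         -0.5071   -0.5071    0.2536    0.5071
  E       4.5531e-04     3.604    0.3318     1.847
  solve Keq expr → x = 0.2536; check Q = 4.2050e+05
Then remove 0.4035 M of A.
Step 2:
                  J         C         E         A
  I       4.5531e-04     3.604    0.3318     1.444
  C       -9.9398e-05 -9.9398e-05 4.9699e-05 9.9398e-05
  E       3.5591e-04     3.604    0.3319     1.444
  solve Keq expr → x = 4.9699e-05; check Q = 4.2050e+05
Then add 0.1151 M of E.
Step 3:
                  J         C         E         A
  I       3.5591e-04     3.604     0.447     1.444
  C       5.7096e-05 5.7096e-05 -2.8548e-05 -5.7096e-05
  E       4.1300e-04     3.604    0.4469     1.444
  solve Keq expr → x = -2.8548e-05; check Q = 4.2050e+05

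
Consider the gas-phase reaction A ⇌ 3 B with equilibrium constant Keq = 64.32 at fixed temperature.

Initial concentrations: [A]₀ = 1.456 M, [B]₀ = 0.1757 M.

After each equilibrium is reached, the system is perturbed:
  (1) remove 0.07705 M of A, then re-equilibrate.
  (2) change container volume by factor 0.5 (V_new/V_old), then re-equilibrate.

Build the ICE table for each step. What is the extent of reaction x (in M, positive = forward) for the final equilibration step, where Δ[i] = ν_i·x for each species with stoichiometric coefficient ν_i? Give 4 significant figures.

Q₀ = 0.003725 vs Keq = 64.32 ⇒ Q<K, forward
Step 1:
                  A         B
  I           1.456    0.1757
  C         -0.9824     2.947
  E          0.4736     3.123
  solve Keq expr → x = 0.9824; check Q = 64.32
Then remove 0.07705 M of A.
Step 2:
                  A         B
  I          0.3965     3.123
  C         0.03319  -0.09956
  E          0.4297     3.023
  solve Keq expr → x = -0.03319; check Q = 64.32
Then change container volume by factor 0.5 (V_new/V_old).
Step 3:
                  A         B
  I          0.8594     6.047
  C          0.5266     -1.58
  E           1.386     4.467
  solve Keq expr → x = -0.5266; check Q = 64.32

x = -0.5266 M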